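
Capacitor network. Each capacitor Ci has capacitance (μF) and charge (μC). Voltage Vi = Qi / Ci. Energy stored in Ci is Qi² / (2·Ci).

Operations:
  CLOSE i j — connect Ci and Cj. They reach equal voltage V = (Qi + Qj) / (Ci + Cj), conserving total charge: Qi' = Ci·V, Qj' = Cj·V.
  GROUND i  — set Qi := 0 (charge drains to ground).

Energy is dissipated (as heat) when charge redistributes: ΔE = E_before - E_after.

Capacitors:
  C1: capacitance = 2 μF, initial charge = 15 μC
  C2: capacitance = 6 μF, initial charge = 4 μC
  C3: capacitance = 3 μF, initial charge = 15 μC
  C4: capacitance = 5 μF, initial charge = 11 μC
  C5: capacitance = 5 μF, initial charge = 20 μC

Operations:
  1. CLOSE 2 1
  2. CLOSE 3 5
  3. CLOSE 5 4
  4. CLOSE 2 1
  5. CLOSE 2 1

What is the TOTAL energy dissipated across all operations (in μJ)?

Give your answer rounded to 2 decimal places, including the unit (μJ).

Answer: 41.87 μJ

Derivation:
Initial: C1(2μF, Q=15μC, V=7.50V), C2(6μF, Q=4μC, V=0.67V), C3(3μF, Q=15μC, V=5.00V), C4(5μF, Q=11μC, V=2.20V), C5(5μF, Q=20μC, V=4.00V)
Op 1: CLOSE 2-1: Q_total=19.00, C_total=8.00, V=2.38; Q2=14.25, Q1=4.75; dissipated=35.021
Op 2: CLOSE 3-5: Q_total=35.00, C_total=8.00, V=4.38; Q3=13.12, Q5=21.88; dissipated=0.938
Op 3: CLOSE 5-4: Q_total=32.88, C_total=10.00, V=3.29; Q5=16.44, Q4=16.44; dissipated=5.913
Op 4: CLOSE 2-1: Q_total=19.00, C_total=8.00, V=2.38; Q2=14.25, Q1=4.75; dissipated=0.000
Op 5: CLOSE 2-1: Q_total=19.00, C_total=8.00, V=2.38; Q2=14.25, Q1=4.75; dissipated=0.000
Total dissipated: 41.872 μJ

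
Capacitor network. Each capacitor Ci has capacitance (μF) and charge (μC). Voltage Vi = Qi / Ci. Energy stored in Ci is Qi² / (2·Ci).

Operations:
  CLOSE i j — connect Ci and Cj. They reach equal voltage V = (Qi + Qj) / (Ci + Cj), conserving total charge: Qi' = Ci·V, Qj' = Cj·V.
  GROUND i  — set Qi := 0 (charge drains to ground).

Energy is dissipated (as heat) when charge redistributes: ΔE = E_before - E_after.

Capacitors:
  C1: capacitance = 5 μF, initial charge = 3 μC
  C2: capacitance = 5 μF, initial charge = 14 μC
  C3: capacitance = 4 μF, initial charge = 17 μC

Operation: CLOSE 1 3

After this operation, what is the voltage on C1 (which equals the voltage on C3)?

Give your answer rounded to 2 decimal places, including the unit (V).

Answer: 2.22 V

Derivation:
Initial: C1(5μF, Q=3μC, V=0.60V), C2(5μF, Q=14μC, V=2.80V), C3(4μF, Q=17μC, V=4.25V)
Op 1: CLOSE 1-3: Q_total=20.00, C_total=9.00, V=2.22; Q1=11.11, Q3=8.89; dissipated=14.803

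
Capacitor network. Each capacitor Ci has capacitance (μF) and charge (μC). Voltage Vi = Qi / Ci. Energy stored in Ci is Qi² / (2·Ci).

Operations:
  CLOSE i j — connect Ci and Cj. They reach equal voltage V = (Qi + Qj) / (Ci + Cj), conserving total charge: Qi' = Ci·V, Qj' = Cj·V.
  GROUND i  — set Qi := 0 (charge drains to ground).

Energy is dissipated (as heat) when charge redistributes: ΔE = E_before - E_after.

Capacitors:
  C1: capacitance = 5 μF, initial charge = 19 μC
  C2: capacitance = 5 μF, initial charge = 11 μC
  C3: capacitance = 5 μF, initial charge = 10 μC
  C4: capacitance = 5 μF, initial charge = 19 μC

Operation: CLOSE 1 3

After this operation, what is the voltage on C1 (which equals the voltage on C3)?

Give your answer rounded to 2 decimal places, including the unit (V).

Initial: C1(5μF, Q=19μC, V=3.80V), C2(5μF, Q=11μC, V=2.20V), C3(5μF, Q=10μC, V=2.00V), C4(5μF, Q=19μC, V=3.80V)
Op 1: CLOSE 1-3: Q_total=29.00, C_total=10.00, V=2.90; Q1=14.50, Q3=14.50; dissipated=4.050

Answer: 2.90 V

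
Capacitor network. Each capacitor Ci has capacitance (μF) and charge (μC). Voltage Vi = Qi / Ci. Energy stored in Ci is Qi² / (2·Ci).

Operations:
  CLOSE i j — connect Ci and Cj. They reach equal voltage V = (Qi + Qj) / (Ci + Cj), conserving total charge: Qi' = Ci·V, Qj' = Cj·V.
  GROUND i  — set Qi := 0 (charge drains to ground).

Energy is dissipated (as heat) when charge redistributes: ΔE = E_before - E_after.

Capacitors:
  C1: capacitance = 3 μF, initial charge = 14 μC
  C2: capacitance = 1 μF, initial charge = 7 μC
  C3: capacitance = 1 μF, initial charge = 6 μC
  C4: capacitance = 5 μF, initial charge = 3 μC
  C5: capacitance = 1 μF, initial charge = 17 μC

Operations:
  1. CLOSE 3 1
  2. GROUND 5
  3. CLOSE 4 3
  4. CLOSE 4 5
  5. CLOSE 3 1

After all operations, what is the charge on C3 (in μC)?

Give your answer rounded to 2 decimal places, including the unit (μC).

Initial: C1(3μF, Q=14μC, V=4.67V), C2(1μF, Q=7μC, V=7.00V), C3(1μF, Q=6μC, V=6.00V), C4(5μF, Q=3μC, V=0.60V), C5(1μF, Q=17μC, V=17.00V)
Op 1: CLOSE 3-1: Q_total=20.00, C_total=4.00, V=5.00; Q3=5.00, Q1=15.00; dissipated=0.667
Op 2: GROUND 5: Q5=0; energy lost=144.500
Op 3: CLOSE 4-3: Q_total=8.00, C_total=6.00, V=1.33; Q4=6.67, Q3=1.33; dissipated=8.067
Op 4: CLOSE 4-5: Q_total=6.67, C_total=6.00, V=1.11; Q4=5.56, Q5=1.11; dissipated=0.741
Op 5: CLOSE 3-1: Q_total=16.33, C_total=4.00, V=4.08; Q3=4.08, Q1=12.25; dissipated=5.042
Final charges: Q1=12.25, Q2=7.00, Q3=4.08, Q4=5.56, Q5=1.11

Answer: 4.08 μC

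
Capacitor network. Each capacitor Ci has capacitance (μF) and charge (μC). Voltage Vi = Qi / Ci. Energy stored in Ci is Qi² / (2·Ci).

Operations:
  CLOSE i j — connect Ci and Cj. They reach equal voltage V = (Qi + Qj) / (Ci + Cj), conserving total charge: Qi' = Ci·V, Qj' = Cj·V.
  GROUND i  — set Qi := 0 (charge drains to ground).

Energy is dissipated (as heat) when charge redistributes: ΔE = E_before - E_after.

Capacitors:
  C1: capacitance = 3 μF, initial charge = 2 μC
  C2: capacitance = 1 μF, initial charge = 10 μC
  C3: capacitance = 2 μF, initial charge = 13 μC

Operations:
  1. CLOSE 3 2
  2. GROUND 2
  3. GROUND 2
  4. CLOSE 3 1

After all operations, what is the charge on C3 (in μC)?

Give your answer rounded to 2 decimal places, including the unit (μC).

Answer: 6.93 μC

Derivation:
Initial: C1(3μF, Q=2μC, V=0.67V), C2(1μF, Q=10μC, V=10.00V), C3(2μF, Q=13μC, V=6.50V)
Op 1: CLOSE 3-2: Q_total=23.00, C_total=3.00, V=7.67; Q3=15.33, Q2=7.67; dissipated=4.083
Op 2: GROUND 2: Q2=0; energy lost=29.389
Op 3: GROUND 2: Q2=0; energy lost=0.000
Op 4: CLOSE 3-1: Q_total=17.33, C_total=5.00, V=3.47; Q3=6.93, Q1=10.40; dissipated=29.400
Final charges: Q1=10.40, Q2=0.00, Q3=6.93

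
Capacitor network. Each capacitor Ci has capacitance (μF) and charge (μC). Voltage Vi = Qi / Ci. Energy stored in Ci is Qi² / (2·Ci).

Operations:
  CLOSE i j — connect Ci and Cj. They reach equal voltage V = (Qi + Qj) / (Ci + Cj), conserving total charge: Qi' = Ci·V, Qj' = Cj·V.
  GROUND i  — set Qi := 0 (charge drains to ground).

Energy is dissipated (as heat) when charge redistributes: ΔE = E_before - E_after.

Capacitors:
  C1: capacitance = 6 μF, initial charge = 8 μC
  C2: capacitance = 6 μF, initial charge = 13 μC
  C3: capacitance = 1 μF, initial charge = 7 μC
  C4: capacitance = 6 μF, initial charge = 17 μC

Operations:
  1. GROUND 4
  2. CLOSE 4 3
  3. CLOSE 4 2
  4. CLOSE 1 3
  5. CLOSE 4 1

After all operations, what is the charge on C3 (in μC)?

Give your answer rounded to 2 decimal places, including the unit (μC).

Answer: 1.29 μC

Derivation:
Initial: C1(6μF, Q=8μC, V=1.33V), C2(6μF, Q=13μC, V=2.17V), C3(1μF, Q=7μC, V=7.00V), C4(6μF, Q=17μC, V=2.83V)
Op 1: GROUND 4: Q4=0; energy lost=24.083
Op 2: CLOSE 4-3: Q_total=7.00, C_total=7.00, V=1.00; Q4=6.00, Q3=1.00; dissipated=21.000
Op 3: CLOSE 4-2: Q_total=19.00, C_total=12.00, V=1.58; Q4=9.50, Q2=9.50; dissipated=2.042
Op 4: CLOSE 1-3: Q_total=9.00, C_total=7.00, V=1.29; Q1=7.71, Q3=1.29; dissipated=0.048
Op 5: CLOSE 4-1: Q_total=17.21, C_total=12.00, V=1.43; Q4=8.61, Q1=8.61; dissipated=0.133
Final charges: Q1=8.61, Q2=9.50, Q3=1.29, Q4=8.61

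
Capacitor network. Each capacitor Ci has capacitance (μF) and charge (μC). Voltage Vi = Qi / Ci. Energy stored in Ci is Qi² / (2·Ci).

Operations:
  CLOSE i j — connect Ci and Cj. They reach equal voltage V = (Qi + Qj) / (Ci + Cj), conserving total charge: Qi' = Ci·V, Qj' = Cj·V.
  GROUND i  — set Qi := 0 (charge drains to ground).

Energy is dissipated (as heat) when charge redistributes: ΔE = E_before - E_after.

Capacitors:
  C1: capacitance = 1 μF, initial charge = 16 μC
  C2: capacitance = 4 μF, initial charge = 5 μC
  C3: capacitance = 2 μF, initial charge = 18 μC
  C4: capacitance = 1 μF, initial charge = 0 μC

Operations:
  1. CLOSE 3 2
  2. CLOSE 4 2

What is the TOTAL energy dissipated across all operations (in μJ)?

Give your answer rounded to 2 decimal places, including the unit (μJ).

Initial: C1(1μF, Q=16μC, V=16.00V), C2(4μF, Q=5μC, V=1.25V), C3(2μF, Q=18μC, V=9.00V), C4(1μF, Q=0μC, V=0.00V)
Op 1: CLOSE 3-2: Q_total=23.00, C_total=6.00, V=3.83; Q3=7.67, Q2=15.33; dissipated=40.042
Op 2: CLOSE 4-2: Q_total=15.33, C_total=5.00, V=3.07; Q4=3.07, Q2=12.27; dissipated=5.878
Total dissipated: 45.919 μJ

Answer: 45.92 μJ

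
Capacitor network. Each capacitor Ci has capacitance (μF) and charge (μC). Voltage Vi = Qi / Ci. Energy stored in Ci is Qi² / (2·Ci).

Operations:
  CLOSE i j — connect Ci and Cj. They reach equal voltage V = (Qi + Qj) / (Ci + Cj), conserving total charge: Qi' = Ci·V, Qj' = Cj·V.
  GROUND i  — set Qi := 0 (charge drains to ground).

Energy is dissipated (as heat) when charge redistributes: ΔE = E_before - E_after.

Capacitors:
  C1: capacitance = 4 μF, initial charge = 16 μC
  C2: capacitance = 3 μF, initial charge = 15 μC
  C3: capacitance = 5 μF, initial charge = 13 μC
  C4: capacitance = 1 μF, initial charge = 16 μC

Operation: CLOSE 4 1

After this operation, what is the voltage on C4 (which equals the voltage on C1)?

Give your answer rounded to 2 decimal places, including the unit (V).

Initial: C1(4μF, Q=16μC, V=4.00V), C2(3μF, Q=15μC, V=5.00V), C3(5μF, Q=13μC, V=2.60V), C4(1μF, Q=16μC, V=16.00V)
Op 1: CLOSE 4-1: Q_total=32.00, C_total=5.00, V=6.40; Q4=6.40, Q1=25.60; dissipated=57.600

Answer: 6.40 V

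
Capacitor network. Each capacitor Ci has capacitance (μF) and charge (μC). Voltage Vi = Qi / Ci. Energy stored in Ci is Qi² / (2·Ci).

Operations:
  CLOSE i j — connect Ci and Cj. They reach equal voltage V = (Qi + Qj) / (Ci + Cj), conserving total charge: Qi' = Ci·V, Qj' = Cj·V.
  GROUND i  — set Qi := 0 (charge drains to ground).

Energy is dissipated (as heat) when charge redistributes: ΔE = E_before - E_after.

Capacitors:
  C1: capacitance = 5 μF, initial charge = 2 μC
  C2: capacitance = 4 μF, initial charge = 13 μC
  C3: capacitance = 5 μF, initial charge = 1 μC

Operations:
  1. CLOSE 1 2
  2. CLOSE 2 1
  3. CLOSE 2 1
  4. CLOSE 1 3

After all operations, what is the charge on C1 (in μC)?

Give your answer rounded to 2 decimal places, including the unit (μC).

Answer: 4.67 μC

Derivation:
Initial: C1(5μF, Q=2μC, V=0.40V), C2(4μF, Q=13μC, V=3.25V), C3(5μF, Q=1μC, V=0.20V)
Op 1: CLOSE 1-2: Q_total=15.00, C_total=9.00, V=1.67; Q1=8.33, Q2=6.67; dissipated=9.025
Op 2: CLOSE 2-1: Q_total=15.00, C_total=9.00, V=1.67; Q2=6.67, Q1=8.33; dissipated=0.000
Op 3: CLOSE 2-1: Q_total=15.00, C_total=9.00, V=1.67; Q2=6.67, Q1=8.33; dissipated=0.000
Op 4: CLOSE 1-3: Q_total=9.33, C_total=10.00, V=0.93; Q1=4.67, Q3=4.67; dissipated=2.689
Final charges: Q1=4.67, Q2=6.67, Q3=4.67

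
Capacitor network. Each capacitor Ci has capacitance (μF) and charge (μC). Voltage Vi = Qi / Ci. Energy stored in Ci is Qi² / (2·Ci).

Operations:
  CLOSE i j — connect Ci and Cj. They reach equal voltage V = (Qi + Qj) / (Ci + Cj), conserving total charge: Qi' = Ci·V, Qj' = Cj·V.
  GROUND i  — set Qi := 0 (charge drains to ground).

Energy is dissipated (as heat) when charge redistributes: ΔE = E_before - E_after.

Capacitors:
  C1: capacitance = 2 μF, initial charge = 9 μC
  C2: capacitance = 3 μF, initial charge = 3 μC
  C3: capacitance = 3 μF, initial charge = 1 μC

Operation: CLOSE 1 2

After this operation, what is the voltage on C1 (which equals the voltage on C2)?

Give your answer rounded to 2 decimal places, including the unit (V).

Answer: 2.40 V

Derivation:
Initial: C1(2μF, Q=9μC, V=4.50V), C2(3μF, Q=3μC, V=1.00V), C3(3μF, Q=1μC, V=0.33V)
Op 1: CLOSE 1-2: Q_total=12.00, C_total=5.00, V=2.40; Q1=4.80, Q2=7.20; dissipated=7.350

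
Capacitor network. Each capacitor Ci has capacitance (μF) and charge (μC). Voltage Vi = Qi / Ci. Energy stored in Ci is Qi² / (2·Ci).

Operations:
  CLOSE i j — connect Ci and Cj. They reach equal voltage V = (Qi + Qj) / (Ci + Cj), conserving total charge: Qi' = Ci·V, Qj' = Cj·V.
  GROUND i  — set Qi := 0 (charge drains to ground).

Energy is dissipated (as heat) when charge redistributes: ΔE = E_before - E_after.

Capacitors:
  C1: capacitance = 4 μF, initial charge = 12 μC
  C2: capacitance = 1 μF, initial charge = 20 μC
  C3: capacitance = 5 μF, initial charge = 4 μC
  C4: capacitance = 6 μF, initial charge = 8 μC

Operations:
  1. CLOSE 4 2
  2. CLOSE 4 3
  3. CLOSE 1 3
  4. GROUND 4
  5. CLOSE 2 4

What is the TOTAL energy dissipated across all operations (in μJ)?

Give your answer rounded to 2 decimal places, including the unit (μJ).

Initial: C1(4μF, Q=12μC, V=3.00V), C2(1μF, Q=20μC, V=20.00V), C3(5μF, Q=4μC, V=0.80V), C4(6μF, Q=8μC, V=1.33V)
Op 1: CLOSE 4-2: Q_total=28.00, C_total=7.00, V=4.00; Q4=24.00, Q2=4.00; dissipated=149.333
Op 2: CLOSE 4-3: Q_total=28.00, C_total=11.00, V=2.55; Q4=15.27, Q3=12.73; dissipated=13.964
Op 3: CLOSE 1-3: Q_total=24.73, C_total=9.00, V=2.75; Q1=10.99, Q3=13.74; dissipated=0.230
Op 4: GROUND 4: Q4=0; energy lost=19.438
Op 5: CLOSE 2-4: Q_total=4.00, C_total=7.00, V=0.57; Q2=0.57, Q4=3.43; dissipated=6.857
Total dissipated: 189.822 μJ

Answer: 189.82 μJ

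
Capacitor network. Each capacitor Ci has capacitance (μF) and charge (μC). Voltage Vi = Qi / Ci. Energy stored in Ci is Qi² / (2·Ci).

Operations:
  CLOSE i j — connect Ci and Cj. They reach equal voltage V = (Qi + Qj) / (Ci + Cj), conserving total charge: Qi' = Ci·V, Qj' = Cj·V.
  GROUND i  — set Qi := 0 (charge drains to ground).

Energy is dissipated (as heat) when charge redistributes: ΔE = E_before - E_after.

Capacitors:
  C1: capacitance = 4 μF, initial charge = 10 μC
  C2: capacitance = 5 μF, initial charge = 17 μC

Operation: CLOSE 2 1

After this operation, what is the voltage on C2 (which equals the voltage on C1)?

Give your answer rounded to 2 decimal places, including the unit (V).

Initial: C1(4μF, Q=10μC, V=2.50V), C2(5μF, Q=17μC, V=3.40V)
Op 1: CLOSE 2-1: Q_total=27.00, C_total=9.00, V=3.00; Q2=15.00, Q1=12.00; dissipated=0.900

Answer: 3.00 V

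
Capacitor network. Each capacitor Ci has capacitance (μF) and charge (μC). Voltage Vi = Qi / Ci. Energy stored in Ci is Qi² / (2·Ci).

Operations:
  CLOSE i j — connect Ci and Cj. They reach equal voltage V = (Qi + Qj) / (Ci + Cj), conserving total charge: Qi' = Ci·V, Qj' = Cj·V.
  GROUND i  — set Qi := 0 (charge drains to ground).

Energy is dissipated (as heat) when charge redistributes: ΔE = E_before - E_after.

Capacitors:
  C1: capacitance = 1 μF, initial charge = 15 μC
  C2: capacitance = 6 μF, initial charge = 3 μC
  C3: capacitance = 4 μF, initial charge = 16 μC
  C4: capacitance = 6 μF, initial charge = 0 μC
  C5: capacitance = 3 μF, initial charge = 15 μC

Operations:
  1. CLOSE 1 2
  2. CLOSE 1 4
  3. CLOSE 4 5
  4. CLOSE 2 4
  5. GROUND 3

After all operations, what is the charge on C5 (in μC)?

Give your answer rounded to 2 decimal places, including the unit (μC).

Answer: 5.73 μC

Derivation:
Initial: C1(1μF, Q=15μC, V=15.00V), C2(6μF, Q=3μC, V=0.50V), C3(4μF, Q=16μC, V=4.00V), C4(6μF, Q=0μC, V=0.00V), C5(3μF, Q=15μC, V=5.00V)
Op 1: CLOSE 1-2: Q_total=18.00, C_total=7.00, V=2.57; Q1=2.57, Q2=15.43; dissipated=90.107
Op 2: CLOSE 1-4: Q_total=2.57, C_total=7.00, V=0.37; Q1=0.37, Q4=2.20; dissipated=2.834
Op 3: CLOSE 4-5: Q_total=17.20, C_total=9.00, V=1.91; Q4=11.47, Q5=5.73; dissipated=21.461
Op 4: CLOSE 2-4: Q_total=26.90, C_total=12.00, V=2.24; Q2=13.45, Q4=13.45; dissipated=0.653
Op 5: GROUND 3: Q3=0; energy lost=32.000
Final charges: Q1=0.37, Q2=13.45, Q3=0.00, Q4=13.45, Q5=5.73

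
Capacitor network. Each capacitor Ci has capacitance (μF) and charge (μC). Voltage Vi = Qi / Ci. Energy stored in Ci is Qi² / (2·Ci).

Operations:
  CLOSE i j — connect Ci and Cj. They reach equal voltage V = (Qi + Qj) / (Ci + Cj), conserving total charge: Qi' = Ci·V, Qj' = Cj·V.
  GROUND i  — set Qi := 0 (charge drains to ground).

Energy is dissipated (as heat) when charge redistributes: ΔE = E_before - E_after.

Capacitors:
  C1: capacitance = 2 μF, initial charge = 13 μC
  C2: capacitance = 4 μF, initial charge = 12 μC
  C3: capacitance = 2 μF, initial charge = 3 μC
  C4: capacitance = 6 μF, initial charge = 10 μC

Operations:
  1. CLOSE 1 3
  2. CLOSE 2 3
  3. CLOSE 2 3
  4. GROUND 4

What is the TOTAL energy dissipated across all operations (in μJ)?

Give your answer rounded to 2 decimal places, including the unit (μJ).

Answer: 21.50 μJ

Derivation:
Initial: C1(2μF, Q=13μC, V=6.50V), C2(4μF, Q=12μC, V=3.00V), C3(2μF, Q=3μC, V=1.50V), C4(6μF, Q=10μC, V=1.67V)
Op 1: CLOSE 1-3: Q_total=16.00, C_total=4.00, V=4.00; Q1=8.00, Q3=8.00; dissipated=12.500
Op 2: CLOSE 2-3: Q_total=20.00, C_total=6.00, V=3.33; Q2=13.33, Q3=6.67; dissipated=0.667
Op 3: CLOSE 2-3: Q_total=20.00, C_total=6.00, V=3.33; Q2=13.33, Q3=6.67; dissipated=0.000
Op 4: GROUND 4: Q4=0; energy lost=8.333
Total dissipated: 21.500 μJ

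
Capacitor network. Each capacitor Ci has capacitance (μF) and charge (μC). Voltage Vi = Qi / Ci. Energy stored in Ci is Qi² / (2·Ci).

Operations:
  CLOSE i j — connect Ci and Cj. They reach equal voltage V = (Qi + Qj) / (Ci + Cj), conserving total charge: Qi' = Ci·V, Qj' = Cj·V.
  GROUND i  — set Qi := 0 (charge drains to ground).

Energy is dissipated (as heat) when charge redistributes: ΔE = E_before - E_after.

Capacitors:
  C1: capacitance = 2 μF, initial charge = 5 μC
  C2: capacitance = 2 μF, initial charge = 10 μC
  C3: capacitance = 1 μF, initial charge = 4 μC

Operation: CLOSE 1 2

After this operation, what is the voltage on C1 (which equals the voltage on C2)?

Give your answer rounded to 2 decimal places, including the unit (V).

Initial: C1(2μF, Q=5μC, V=2.50V), C2(2μF, Q=10μC, V=5.00V), C3(1μF, Q=4μC, V=4.00V)
Op 1: CLOSE 1-2: Q_total=15.00, C_total=4.00, V=3.75; Q1=7.50, Q2=7.50; dissipated=3.125

Answer: 3.75 V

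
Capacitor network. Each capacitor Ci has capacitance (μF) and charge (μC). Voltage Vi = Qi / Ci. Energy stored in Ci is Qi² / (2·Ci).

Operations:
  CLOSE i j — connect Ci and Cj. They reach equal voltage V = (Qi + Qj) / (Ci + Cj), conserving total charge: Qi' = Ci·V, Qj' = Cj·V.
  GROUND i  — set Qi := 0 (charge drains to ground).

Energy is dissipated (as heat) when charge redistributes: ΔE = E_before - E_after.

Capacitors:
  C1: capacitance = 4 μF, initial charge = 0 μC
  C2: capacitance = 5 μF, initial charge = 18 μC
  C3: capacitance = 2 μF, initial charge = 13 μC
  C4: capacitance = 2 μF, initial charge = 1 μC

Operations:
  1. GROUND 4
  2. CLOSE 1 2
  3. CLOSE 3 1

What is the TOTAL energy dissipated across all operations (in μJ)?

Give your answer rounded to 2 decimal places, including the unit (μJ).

Initial: C1(4μF, Q=0μC, V=0.00V), C2(5μF, Q=18μC, V=3.60V), C3(2μF, Q=13μC, V=6.50V), C4(2μF, Q=1μC, V=0.50V)
Op 1: GROUND 4: Q4=0; energy lost=0.250
Op 2: CLOSE 1-2: Q_total=18.00, C_total=9.00, V=2.00; Q1=8.00, Q2=10.00; dissipated=14.400
Op 3: CLOSE 3-1: Q_total=21.00, C_total=6.00, V=3.50; Q3=7.00, Q1=14.00; dissipated=13.500
Total dissipated: 28.150 μJ

Answer: 28.15 μJ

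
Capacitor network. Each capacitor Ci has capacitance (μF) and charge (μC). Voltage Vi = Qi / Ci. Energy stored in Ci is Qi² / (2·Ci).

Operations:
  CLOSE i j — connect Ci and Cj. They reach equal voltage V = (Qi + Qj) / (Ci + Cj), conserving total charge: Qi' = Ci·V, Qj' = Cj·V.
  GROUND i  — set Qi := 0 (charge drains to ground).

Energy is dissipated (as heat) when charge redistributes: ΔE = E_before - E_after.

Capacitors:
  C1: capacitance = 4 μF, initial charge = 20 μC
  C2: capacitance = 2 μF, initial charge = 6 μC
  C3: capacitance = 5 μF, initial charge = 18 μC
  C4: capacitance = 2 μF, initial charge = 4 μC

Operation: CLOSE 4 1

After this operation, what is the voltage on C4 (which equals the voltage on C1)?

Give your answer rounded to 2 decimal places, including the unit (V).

Initial: C1(4μF, Q=20μC, V=5.00V), C2(2μF, Q=6μC, V=3.00V), C3(5μF, Q=18μC, V=3.60V), C4(2μF, Q=4μC, V=2.00V)
Op 1: CLOSE 4-1: Q_total=24.00, C_total=6.00, V=4.00; Q4=8.00, Q1=16.00; dissipated=6.000

Answer: 4.00 V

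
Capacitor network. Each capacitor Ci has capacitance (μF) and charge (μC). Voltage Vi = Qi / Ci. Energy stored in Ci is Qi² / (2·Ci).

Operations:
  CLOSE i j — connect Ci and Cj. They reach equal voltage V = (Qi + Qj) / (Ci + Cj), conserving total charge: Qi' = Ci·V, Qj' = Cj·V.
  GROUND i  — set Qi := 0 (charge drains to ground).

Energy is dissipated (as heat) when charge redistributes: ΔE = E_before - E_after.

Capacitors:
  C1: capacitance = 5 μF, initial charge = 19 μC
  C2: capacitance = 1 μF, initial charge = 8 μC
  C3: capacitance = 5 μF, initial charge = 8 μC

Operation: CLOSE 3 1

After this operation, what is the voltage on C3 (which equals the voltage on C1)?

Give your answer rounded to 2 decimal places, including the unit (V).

Answer: 2.70 V

Derivation:
Initial: C1(5μF, Q=19μC, V=3.80V), C2(1μF, Q=8μC, V=8.00V), C3(5μF, Q=8μC, V=1.60V)
Op 1: CLOSE 3-1: Q_total=27.00, C_total=10.00, V=2.70; Q3=13.50, Q1=13.50; dissipated=6.050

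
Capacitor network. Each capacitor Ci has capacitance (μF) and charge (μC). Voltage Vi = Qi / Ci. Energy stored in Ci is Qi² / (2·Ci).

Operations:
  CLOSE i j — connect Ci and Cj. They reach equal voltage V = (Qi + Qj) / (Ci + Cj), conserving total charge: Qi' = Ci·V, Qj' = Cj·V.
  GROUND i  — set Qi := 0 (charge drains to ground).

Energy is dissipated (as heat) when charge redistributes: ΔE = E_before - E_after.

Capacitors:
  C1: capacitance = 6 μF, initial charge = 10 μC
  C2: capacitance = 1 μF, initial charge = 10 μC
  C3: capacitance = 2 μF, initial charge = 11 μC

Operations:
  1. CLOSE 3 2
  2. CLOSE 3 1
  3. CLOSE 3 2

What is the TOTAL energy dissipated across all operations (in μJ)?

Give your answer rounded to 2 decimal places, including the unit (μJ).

Initial: C1(6μF, Q=10μC, V=1.67V), C2(1μF, Q=10μC, V=10.00V), C3(2μF, Q=11μC, V=5.50V)
Op 1: CLOSE 3-2: Q_total=21.00, C_total=3.00, V=7.00; Q3=14.00, Q2=7.00; dissipated=6.750
Op 2: CLOSE 3-1: Q_total=24.00, C_total=8.00, V=3.00; Q3=6.00, Q1=18.00; dissipated=21.333
Op 3: CLOSE 3-2: Q_total=13.00, C_total=3.00, V=4.33; Q3=8.67, Q2=4.33; dissipated=5.333
Total dissipated: 33.417 μJ

Answer: 33.42 μJ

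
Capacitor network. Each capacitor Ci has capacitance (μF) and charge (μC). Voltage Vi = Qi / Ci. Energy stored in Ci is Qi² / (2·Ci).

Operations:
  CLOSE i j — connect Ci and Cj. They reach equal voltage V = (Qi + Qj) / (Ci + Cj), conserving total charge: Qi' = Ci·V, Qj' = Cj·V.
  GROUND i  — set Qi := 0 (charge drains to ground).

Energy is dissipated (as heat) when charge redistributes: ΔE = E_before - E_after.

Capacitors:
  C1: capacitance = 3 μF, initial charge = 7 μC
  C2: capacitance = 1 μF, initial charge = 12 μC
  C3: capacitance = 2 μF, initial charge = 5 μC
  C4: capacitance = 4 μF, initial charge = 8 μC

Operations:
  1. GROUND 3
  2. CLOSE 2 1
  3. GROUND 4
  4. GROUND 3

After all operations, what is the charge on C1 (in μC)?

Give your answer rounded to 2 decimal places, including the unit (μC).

Answer: 14.25 μC

Derivation:
Initial: C1(3μF, Q=7μC, V=2.33V), C2(1μF, Q=12μC, V=12.00V), C3(2μF, Q=5μC, V=2.50V), C4(4μF, Q=8μC, V=2.00V)
Op 1: GROUND 3: Q3=0; energy lost=6.250
Op 2: CLOSE 2-1: Q_total=19.00, C_total=4.00, V=4.75; Q2=4.75, Q1=14.25; dissipated=35.042
Op 3: GROUND 4: Q4=0; energy lost=8.000
Op 4: GROUND 3: Q3=0; energy lost=0.000
Final charges: Q1=14.25, Q2=4.75, Q3=0.00, Q4=0.00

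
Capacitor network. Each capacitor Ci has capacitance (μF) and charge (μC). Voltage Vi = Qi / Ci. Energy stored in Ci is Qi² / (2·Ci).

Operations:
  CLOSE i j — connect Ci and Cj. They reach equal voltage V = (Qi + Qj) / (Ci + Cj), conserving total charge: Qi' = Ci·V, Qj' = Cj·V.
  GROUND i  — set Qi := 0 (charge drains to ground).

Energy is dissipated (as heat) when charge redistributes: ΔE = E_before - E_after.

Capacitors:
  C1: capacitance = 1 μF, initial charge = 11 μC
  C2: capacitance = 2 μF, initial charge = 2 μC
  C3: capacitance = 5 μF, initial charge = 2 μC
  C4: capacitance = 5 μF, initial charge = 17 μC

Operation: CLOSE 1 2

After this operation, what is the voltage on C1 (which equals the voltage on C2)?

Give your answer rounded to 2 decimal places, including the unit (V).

Initial: C1(1μF, Q=11μC, V=11.00V), C2(2μF, Q=2μC, V=1.00V), C3(5μF, Q=2μC, V=0.40V), C4(5μF, Q=17μC, V=3.40V)
Op 1: CLOSE 1-2: Q_total=13.00, C_total=3.00, V=4.33; Q1=4.33, Q2=8.67; dissipated=33.333

Answer: 4.33 V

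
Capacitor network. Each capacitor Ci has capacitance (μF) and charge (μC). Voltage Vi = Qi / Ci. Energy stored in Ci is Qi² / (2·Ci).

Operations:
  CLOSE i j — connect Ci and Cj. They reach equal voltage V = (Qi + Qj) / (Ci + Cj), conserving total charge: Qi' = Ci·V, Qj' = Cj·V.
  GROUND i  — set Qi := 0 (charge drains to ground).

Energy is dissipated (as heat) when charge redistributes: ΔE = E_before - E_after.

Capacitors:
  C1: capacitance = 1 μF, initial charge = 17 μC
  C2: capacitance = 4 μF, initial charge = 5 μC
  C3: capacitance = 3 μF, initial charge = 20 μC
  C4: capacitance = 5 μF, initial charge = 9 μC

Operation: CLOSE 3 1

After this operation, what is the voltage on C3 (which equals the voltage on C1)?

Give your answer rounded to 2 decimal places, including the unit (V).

Initial: C1(1μF, Q=17μC, V=17.00V), C2(4μF, Q=5μC, V=1.25V), C3(3μF, Q=20μC, V=6.67V), C4(5μF, Q=9μC, V=1.80V)
Op 1: CLOSE 3-1: Q_total=37.00, C_total=4.00, V=9.25; Q3=27.75, Q1=9.25; dissipated=40.042

Answer: 9.25 V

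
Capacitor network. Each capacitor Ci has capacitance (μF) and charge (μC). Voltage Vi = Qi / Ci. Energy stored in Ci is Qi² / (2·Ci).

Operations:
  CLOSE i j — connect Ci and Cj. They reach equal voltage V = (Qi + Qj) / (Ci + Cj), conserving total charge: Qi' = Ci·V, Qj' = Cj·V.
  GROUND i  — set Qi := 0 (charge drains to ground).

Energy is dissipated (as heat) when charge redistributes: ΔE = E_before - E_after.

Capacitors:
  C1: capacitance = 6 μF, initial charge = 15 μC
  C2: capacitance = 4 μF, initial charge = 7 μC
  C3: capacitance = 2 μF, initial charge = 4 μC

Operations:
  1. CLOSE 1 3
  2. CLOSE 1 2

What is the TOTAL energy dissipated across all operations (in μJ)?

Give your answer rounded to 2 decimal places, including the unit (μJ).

Initial: C1(6μF, Q=15μC, V=2.50V), C2(4μF, Q=7μC, V=1.75V), C3(2μF, Q=4μC, V=2.00V)
Op 1: CLOSE 1-3: Q_total=19.00, C_total=8.00, V=2.38; Q1=14.25, Q3=4.75; dissipated=0.188
Op 2: CLOSE 1-2: Q_total=21.25, C_total=10.00, V=2.12; Q1=12.75, Q2=8.50; dissipated=0.469
Total dissipated: 0.656 μJ

Answer: 0.66 μJ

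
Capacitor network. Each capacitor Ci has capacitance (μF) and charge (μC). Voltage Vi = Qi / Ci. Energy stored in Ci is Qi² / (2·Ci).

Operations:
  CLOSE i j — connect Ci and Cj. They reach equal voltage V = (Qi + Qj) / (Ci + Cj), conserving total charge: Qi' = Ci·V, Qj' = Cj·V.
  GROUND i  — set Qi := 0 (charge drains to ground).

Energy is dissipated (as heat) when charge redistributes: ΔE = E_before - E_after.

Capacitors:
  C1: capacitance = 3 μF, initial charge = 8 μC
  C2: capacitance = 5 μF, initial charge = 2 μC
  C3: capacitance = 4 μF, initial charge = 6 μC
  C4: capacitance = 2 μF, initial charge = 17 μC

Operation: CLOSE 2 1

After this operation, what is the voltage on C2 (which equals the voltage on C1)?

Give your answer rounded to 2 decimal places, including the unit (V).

Initial: C1(3μF, Q=8μC, V=2.67V), C2(5μF, Q=2μC, V=0.40V), C3(4μF, Q=6μC, V=1.50V), C4(2μF, Q=17μC, V=8.50V)
Op 1: CLOSE 2-1: Q_total=10.00, C_total=8.00, V=1.25; Q2=6.25, Q1=3.75; dissipated=4.817

Answer: 1.25 V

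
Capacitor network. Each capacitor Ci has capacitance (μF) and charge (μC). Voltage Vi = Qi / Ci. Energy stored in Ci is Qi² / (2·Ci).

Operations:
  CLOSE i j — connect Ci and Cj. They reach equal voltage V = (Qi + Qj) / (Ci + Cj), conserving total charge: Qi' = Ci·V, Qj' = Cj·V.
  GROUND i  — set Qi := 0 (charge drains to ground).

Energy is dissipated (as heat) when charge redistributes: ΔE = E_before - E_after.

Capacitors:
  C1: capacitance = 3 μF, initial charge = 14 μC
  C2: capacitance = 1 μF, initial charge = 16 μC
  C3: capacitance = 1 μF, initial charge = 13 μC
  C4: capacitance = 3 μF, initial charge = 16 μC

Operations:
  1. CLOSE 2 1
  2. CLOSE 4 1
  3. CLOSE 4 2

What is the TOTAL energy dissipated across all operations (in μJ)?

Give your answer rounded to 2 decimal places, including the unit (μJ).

Initial: C1(3μF, Q=14μC, V=4.67V), C2(1μF, Q=16μC, V=16.00V), C3(1μF, Q=13μC, V=13.00V), C4(3μF, Q=16μC, V=5.33V)
Op 1: CLOSE 2-1: Q_total=30.00, C_total=4.00, V=7.50; Q2=7.50, Q1=22.50; dissipated=48.167
Op 2: CLOSE 4-1: Q_total=38.50, C_total=6.00, V=6.42; Q4=19.25, Q1=19.25; dissipated=3.521
Op 3: CLOSE 4-2: Q_total=26.75, C_total=4.00, V=6.69; Q4=20.06, Q2=6.69; dissipated=0.440
Total dissipated: 52.128 μJ

Answer: 52.13 μJ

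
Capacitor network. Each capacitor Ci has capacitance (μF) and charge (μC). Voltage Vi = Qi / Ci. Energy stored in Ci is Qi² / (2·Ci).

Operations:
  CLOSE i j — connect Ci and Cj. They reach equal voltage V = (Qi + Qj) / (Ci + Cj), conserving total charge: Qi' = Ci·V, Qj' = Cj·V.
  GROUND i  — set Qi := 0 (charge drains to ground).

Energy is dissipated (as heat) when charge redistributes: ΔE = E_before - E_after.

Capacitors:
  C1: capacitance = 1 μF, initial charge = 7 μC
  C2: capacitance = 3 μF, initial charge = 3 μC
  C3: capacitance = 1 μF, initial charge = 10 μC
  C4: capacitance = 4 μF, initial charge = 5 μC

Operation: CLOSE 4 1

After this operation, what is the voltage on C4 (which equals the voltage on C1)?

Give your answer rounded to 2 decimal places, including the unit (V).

Answer: 2.40 V

Derivation:
Initial: C1(1μF, Q=7μC, V=7.00V), C2(3μF, Q=3μC, V=1.00V), C3(1μF, Q=10μC, V=10.00V), C4(4μF, Q=5μC, V=1.25V)
Op 1: CLOSE 4-1: Q_total=12.00, C_total=5.00, V=2.40; Q4=9.60, Q1=2.40; dissipated=13.225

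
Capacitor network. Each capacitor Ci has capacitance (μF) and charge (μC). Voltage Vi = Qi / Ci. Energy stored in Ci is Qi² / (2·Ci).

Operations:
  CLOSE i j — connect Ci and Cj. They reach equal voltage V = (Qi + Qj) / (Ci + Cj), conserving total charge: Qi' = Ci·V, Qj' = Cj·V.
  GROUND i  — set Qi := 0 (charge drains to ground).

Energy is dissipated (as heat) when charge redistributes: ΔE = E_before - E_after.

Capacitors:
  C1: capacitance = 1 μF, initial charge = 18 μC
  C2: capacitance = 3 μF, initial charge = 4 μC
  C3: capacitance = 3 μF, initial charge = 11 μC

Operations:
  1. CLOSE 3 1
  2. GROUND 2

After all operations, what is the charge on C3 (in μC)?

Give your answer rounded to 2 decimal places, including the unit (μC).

Initial: C1(1μF, Q=18μC, V=18.00V), C2(3μF, Q=4μC, V=1.33V), C3(3μF, Q=11μC, V=3.67V)
Op 1: CLOSE 3-1: Q_total=29.00, C_total=4.00, V=7.25; Q3=21.75, Q1=7.25; dissipated=77.042
Op 2: GROUND 2: Q2=0; energy lost=2.667
Final charges: Q1=7.25, Q2=0.00, Q3=21.75

Answer: 21.75 μC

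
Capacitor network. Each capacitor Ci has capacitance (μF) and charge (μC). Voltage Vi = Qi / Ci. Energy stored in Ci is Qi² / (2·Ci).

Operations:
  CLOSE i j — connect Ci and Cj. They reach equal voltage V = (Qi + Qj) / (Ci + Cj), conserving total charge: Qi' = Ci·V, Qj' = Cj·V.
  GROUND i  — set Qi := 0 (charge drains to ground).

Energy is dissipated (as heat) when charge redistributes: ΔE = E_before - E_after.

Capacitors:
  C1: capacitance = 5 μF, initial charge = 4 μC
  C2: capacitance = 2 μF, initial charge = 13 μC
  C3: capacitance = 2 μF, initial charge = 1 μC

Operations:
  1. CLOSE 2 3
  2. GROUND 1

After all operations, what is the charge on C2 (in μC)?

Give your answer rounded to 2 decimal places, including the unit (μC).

Initial: C1(5μF, Q=4μC, V=0.80V), C2(2μF, Q=13μC, V=6.50V), C3(2μF, Q=1μC, V=0.50V)
Op 1: CLOSE 2-3: Q_total=14.00, C_total=4.00, V=3.50; Q2=7.00, Q3=7.00; dissipated=18.000
Op 2: GROUND 1: Q1=0; energy lost=1.600
Final charges: Q1=0.00, Q2=7.00, Q3=7.00

Answer: 7.00 μC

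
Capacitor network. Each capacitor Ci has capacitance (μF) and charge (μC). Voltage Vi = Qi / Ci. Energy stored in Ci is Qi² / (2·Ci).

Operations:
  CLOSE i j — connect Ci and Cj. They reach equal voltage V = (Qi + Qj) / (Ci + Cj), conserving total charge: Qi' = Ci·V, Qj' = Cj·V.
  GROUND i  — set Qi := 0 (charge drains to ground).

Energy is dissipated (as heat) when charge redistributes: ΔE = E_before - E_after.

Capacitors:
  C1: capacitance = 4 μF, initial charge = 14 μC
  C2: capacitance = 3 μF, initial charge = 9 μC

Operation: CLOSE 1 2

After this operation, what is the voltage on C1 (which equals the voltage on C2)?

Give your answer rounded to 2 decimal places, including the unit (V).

Answer: 3.29 V

Derivation:
Initial: C1(4μF, Q=14μC, V=3.50V), C2(3μF, Q=9μC, V=3.00V)
Op 1: CLOSE 1-2: Q_total=23.00, C_total=7.00, V=3.29; Q1=13.14, Q2=9.86; dissipated=0.214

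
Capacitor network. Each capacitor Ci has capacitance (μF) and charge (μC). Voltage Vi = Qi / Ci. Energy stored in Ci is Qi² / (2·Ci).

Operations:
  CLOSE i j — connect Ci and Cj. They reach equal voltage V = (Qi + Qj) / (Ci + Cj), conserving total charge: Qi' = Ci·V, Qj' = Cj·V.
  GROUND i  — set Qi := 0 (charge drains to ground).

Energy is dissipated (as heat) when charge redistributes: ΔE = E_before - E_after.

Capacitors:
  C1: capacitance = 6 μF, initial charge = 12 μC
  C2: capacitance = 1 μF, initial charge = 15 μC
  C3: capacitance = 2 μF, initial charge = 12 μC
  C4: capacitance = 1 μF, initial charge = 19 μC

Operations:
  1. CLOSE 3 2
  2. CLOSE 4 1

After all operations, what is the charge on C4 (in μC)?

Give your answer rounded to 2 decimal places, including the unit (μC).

Initial: C1(6μF, Q=12μC, V=2.00V), C2(1μF, Q=15μC, V=15.00V), C3(2μF, Q=12μC, V=6.00V), C4(1μF, Q=19μC, V=19.00V)
Op 1: CLOSE 3-2: Q_total=27.00, C_total=3.00, V=9.00; Q3=18.00, Q2=9.00; dissipated=27.000
Op 2: CLOSE 4-1: Q_total=31.00, C_total=7.00, V=4.43; Q4=4.43, Q1=26.57; dissipated=123.857
Final charges: Q1=26.57, Q2=9.00, Q3=18.00, Q4=4.43

Answer: 4.43 μC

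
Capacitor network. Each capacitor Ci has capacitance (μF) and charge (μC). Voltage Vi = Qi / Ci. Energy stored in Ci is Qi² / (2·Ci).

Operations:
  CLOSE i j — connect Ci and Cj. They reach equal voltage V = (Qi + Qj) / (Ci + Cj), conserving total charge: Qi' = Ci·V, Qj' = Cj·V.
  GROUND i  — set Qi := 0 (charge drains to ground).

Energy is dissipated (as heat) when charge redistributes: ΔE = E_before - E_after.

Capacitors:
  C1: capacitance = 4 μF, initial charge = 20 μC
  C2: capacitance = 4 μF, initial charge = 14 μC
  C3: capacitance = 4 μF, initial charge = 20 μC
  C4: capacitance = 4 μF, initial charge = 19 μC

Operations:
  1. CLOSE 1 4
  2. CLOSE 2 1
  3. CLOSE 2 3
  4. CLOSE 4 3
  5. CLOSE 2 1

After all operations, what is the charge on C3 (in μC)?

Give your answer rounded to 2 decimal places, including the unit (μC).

Initial: C1(4μF, Q=20μC, V=5.00V), C2(4μF, Q=14μC, V=3.50V), C3(4μF, Q=20μC, V=5.00V), C4(4μF, Q=19μC, V=4.75V)
Op 1: CLOSE 1-4: Q_total=39.00, C_total=8.00, V=4.88; Q1=19.50, Q4=19.50; dissipated=0.062
Op 2: CLOSE 2-1: Q_total=33.50, C_total=8.00, V=4.19; Q2=16.75, Q1=16.75; dissipated=1.891
Op 3: CLOSE 2-3: Q_total=36.75, C_total=8.00, V=4.59; Q2=18.38, Q3=18.38; dissipated=0.660
Op 4: CLOSE 4-3: Q_total=37.88, C_total=8.00, V=4.73; Q4=18.94, Q3=18.94; dissipated=0.079
Op 5: CLOSE 2-1: Q_total=35.12, C_total=8.00, V=4.39; Q2=17.56, Q1=17.56; dissipated=0.165
Final charges: Q1=17.56, Q2=17.56, Q3=18.94, Q4=18.94

Answer: 18.94 μC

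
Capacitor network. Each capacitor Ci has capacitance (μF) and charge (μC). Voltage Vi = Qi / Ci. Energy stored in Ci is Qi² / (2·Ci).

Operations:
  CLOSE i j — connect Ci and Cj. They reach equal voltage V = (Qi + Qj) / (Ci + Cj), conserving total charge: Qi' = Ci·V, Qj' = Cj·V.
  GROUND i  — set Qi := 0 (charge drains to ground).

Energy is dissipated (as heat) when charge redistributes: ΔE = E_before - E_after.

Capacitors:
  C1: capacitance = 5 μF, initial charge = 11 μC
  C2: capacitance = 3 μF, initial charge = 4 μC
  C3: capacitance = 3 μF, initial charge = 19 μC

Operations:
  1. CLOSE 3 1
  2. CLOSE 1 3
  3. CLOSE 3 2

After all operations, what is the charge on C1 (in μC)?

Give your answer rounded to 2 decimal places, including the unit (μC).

Answer: 18.75 μC

Derivation:
Initial: C1(5μF, Q=11μC, V=2.20V), C2(3μF, Q=4μC, V=1.33V), C3(3μF, Q=19μC, V=6.33V)
Op 1: CLOSE 3-1: Q_total=30.00, C_total=8.00, V=3.75; Q3=11.25, Q1=18.75; dissipated=16.017
Op 2: CLOSE 1-3: Q_total=30.00, C_total=8.00, V=3.75; Q1=18.75, Q3=11.25; dissipated=0.000
Op 3: CLOSE 3-2: Q_total=15.25, C_total=6.00, V=2.54; Q3=7.62, Q2=7.62; dissipated=4.380
Final charges: Q1=18.75, Q2=7.62, Q3=7.62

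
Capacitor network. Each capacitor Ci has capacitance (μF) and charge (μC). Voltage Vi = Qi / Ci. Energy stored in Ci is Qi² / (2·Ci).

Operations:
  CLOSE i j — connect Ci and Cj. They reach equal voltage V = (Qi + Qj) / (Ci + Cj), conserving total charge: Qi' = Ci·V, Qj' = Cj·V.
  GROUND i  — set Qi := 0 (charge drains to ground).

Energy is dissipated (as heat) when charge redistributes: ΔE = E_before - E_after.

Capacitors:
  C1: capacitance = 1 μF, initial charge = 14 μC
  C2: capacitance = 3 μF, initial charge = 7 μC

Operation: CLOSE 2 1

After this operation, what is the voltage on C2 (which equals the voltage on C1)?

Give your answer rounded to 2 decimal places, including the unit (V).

Initial: C1(1μF, Q=14μC, V=14.00V), C2(3μF, Q=7μC, V=2.33V)
Op 1: CLOSE 2-1: Q_total=21.00, C_total=4.00, V=5.25; Q2=15.75, Q1=5.25; dissipated=51.042

Answer: 5.25 V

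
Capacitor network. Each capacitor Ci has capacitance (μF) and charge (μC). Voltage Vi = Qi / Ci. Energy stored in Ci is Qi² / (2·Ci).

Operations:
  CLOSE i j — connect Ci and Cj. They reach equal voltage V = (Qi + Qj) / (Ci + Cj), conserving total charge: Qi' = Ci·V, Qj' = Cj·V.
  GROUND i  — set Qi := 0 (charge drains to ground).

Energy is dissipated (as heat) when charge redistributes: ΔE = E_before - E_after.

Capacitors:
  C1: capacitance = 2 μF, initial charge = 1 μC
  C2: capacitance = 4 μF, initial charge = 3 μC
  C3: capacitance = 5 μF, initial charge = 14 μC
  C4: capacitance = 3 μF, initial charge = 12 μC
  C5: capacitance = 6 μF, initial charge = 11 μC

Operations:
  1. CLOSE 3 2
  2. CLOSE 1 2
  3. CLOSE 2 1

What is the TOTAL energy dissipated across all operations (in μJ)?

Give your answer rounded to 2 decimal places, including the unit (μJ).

Initial: C1(2μF, Q=1μC, V=0.50V), C2(4μF, Q=3μC, V=0.75V), C3(5μF, Q=14μC, V=2.80V), C4(3μF, Q=12μC, V=4.00V), C5(6μF, Q=11μC, V=1.83V)
Op 1: CLOSE 3-2: Q_total=17.00, C_total=9.00, V=1.89; Q3=9.44, Q2=7.56; dissipated=4.669
Op 2: CLOSE 1-2: Q_total=8.56, C_total=6.00, V=1.43; Q1=2.85, Q2=5.70; dissipated=1.286
Op 3: CLOSE 2-1: Q_total=8.56, C_total=6.00, V=1.43; Q2=5.70, Q1=2.85; dissipated=0.000
Total dissipated: 5.955 μJ

Answer: 5.96 μJ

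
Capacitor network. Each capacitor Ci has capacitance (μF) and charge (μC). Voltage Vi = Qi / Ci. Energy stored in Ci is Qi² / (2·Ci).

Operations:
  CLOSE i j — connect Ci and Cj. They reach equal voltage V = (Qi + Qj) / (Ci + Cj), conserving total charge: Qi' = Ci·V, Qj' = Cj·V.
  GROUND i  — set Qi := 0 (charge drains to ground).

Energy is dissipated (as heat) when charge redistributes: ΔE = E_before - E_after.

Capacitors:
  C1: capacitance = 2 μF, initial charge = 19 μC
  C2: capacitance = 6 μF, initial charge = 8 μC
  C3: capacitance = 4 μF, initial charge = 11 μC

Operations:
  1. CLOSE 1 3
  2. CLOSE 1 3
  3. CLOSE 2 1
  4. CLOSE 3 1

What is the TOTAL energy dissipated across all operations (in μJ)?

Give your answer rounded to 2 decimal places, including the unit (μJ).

Initial: C1(2μF, Q=19μC, V=9.50V), C2(6μF, Q=8μC, V=1.33V), C3(4μF, Q=11μC, V=2.75V)
Op 1: CLOSE 1-3: Q_total=30.00, C_total=6.00, V=5.00; Q1=10.00, Q3=20.00; dissipated=30.375
Op 2: CLOSE 1-3: Q_total=30.00, C_total=6.00, V=5.00; Q1=10.00, Q3=20.00; dissipated=0.000
Op 3: CLOSE 2-1: Q_total=18.00, C_total=8.00, V=2.25; Q2=13.50, Q1=4.50; dissipated=10.083
Op 4: CLOSE 3-1: Q_total=24.50, C_total=6.00, V=4.08; Q3=16.33, Q1=8.17; dissipated=5.042
Total dissipated: 45.500 μJ

Answer: 45.50 μJ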